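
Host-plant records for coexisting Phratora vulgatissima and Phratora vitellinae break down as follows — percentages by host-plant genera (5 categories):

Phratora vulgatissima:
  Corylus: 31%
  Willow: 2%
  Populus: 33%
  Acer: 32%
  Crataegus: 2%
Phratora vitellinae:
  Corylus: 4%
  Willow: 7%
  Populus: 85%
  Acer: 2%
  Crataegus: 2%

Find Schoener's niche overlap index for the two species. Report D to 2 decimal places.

Convert percentages to proportions (divide by 100).
Σ|p₁ᵢ − p₂ᵢ| = 0.27 + 0.05 + 0.52 + 0.30 + 0.00 = 1.14
D = 1 − ½ × 1.14 = 1 − 0.570 = 0.4300

0.43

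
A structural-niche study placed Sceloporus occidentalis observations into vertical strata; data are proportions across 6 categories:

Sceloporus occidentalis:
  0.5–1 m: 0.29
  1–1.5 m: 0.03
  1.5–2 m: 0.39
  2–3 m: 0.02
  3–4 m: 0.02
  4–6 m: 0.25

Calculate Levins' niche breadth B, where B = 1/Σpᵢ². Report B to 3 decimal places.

3.329

Σpᵢ² = 0.29² + 0.03² + 0.39² + 0.02² + 0.02² + 0.25² = 0.0841 + 0.0009 + 0.1521 + 0.0004 + 0.0004 + 0.0625 = 0.3004
B = 1 / 0.3004 = 3.32889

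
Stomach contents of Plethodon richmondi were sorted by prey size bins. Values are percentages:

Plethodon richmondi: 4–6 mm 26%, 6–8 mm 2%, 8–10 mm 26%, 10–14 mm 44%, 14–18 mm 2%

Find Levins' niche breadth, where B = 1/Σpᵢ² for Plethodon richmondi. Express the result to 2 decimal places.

3.03

Convert percentages to proportions (divide by 100).
Σpᵢ² = 0.26² + 0.02² + 0.26² + 0.44² + 0.02² = 0.0676 + 0.0004 + 0.0676 + 0.1936 + 0.0004 = 0.3296
B = 1 / 0.3296 = 3.0340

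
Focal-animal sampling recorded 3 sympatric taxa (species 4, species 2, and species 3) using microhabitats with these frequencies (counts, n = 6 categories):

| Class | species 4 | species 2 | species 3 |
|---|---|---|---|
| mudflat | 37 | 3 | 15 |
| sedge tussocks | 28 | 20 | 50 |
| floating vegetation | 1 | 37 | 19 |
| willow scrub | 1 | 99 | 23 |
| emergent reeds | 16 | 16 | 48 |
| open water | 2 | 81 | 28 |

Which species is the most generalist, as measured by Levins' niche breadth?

Proportions for species 4 (n=85): 37/85=0.4353, 28/85=0.3294, 1/85=0.0118, 1/85=0.0118, 16/85=0.1882, 2/85=0.0235
Proportions for species 2 (n=256): 3/256=0.0117, 20/256=0.0781, 37/256=0.1445, 99/256=0.3867, 16/256=0.0625, 81/256=0.3164
Proportions for species 3 (n=183): 15/183=0.0820, 50/183=0.2732, 19/183=0.1038, 23/183=0.1257, 48/183=0.2623, 28/183=0.1530
Σp_4ᵢ² = 0.4353² + 0.3294² + 0.0118² + 0.0118² + 0.1882² + 0.0235² = 0.189486 + 0.108504 + 0.000139 + 0.000139 + 0.035419 + 0.000552 = 0.334239
B_4 = 1 / 0.334239 = 2.9919
Σp_2ᵢ² = 0.0117² + 0.0781² + 0.1445² + 0.3867² + 0.0625² + 0.3164² = 0.000137 + 0.006100 + 0.020880 + 0.149537 + 0.003906 + 0.100109 = 0.280669
B_2 = 1 / 0.280669 = 3.5629
Σp_3ᵢ² = 0.0820² + 0.2732² + 0.1038² + 0.1257² + 0.2623² + 0.1530² = 0.006724 + 0.074638 + 0.010774 + 0.015800 + 0.068801 + 0.023409 = 0.200146
B_3 = 1 / 0.200146 = 4.9964
Highest B → broadest niche (most generalist): species 3 (B = 5.00).

species 3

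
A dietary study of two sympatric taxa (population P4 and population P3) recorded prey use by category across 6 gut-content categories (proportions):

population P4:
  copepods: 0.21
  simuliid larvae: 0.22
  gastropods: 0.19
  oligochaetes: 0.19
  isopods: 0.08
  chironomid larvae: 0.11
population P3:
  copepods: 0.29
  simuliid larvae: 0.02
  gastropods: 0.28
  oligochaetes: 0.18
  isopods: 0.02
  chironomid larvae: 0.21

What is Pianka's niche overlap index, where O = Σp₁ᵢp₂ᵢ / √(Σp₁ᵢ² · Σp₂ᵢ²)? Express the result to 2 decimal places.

Σ p₁ᵢp₂ᵢ = 0.0609 + 0.0044 + 0.0532 + 0.0342 + 0.0016 + 0.0231 = 0.1774
Σp_1ᵢ² = 0.21² + 0.22² + 0.19² + 0.19² + 0.08² + 0.11² = 0.0441 + 0.0484 + 0.0361 + 0.0361 + 0.0064 + 0.0121 = 0.1832
Σp_2ᵢ² = 0.29² + 0.02² + 0.28² + 0.18² + 0.02² + 0.21² = 0.0841 + 0.0004 + 0.0784 + 0.0324 + 0.0004 + 0.0441 = 0.2398
O = 0.1774 / √(0.1832 × 0.2398) = 0.1774 / 0.20960 = 0.8464

0.85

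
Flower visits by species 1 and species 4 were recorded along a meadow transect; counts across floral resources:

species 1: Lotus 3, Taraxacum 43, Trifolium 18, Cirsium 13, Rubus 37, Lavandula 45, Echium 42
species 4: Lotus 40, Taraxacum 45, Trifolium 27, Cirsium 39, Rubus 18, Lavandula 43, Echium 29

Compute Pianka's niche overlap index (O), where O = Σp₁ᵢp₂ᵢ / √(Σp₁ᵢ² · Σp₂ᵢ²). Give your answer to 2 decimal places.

Proportions for species 1 (n=201): 3/201=0.0149, 43/201=0.2139, 18/201=0.0896, 13/201=0.0647, 37/201=0.1841, 45/201=0.2239, 42/201=0.2090
Proportions for species 4 (n=241): 40/241=0.1660, 45/241=0.1867, 27/241=0.1120, 39/241=0.1618, 18/241=0.0747, 43/241=0.1784, 29/241=0.1203
Σ p₁ᵢp₂ᵢ = 0.002473 + 0.039935 + 0.010035 + 0.010468 + 0.013752 + 0.039944 + 0.025143 = 0.141750
Σp_1ᵢ² = 0.0149² + 0.2139² + 0.0896² + 0.0647² + 0.1841² + 0.2239² + 0.2090² = 0.000222 + 0.045753 + 0.008028 + 0.004186 + 0.033893 + 0.050131 + 0.043681 = 0.185894
Σp_2ᵢ² = 0.1660² + 0.1867² + 0.1120² + 0.1618² + 0.0747² + 0.1784² + 0.1203² = 0.027556 + 0.034857 + 0.012544 + 0.026179 + 0.005580 + 0.031827 + 0.014472 = 0.153015
O = 0.141750 / √(0.185894 × 0.153015) = 0.141750 / 0.1686552 = 0.8405

0.84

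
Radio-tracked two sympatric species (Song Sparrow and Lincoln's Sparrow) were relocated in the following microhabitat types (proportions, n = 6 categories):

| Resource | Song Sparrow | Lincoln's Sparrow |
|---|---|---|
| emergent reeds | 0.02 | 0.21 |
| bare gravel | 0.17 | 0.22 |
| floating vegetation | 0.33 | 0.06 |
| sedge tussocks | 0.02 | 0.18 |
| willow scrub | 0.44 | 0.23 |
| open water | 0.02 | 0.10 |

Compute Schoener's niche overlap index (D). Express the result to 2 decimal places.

Σ|p₁ᵢ − p₂ᵢ| = 0.19 + 0.05 + 0.27 + 0.16 + 0.21 + 0.08 = 0.96
D = 1 − ½ × 0.96 = 1 − 0.480 = 0.5200

0.52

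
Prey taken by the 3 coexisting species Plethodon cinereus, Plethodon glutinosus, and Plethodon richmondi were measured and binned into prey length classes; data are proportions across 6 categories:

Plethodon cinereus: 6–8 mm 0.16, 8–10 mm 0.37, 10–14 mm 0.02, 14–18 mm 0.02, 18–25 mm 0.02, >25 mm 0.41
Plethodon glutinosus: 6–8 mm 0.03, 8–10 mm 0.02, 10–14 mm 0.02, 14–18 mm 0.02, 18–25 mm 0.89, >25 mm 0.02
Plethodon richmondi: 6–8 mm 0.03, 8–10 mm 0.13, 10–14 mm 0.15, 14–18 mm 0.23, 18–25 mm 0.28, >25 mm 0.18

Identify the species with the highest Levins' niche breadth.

Plethodon richmondi

Σp_cineᵢ² = 0.16² + 0.37² + 0.02² + 0.02² + 0.02² + 0.41² = 0.0256 + 0.1369 + 0.0004 + 0.0004 + 0.0004 + 0.1681 = 0.3318
B_cine = 1 / 0.3318 = 3.0139
Σp_glutᵢ² = 0.03² + 0.02² + 0.02² + 0.02² + 0.89² + 0.02² = 0.0009 + 0.0004 + 0.0004 + 0.0004 + 0.7921 + 0.0004 = 0.7946
B_glut = 1 / 0.7946 = 1.2585
Σp_richᵢ² = 0.03² + 0.13² + 0.15² + 0.23² + 0.28² + 0.18² = 0.0009 + 0.0169 + 0.0225 + 0.0529 + 0.0784 + 0.0324 = 0.2040
B_rich = 1 / 0.2040 = 4.9020
Highest B → broadest niche (most generalist): Plethodon richmondi (B = 4.90).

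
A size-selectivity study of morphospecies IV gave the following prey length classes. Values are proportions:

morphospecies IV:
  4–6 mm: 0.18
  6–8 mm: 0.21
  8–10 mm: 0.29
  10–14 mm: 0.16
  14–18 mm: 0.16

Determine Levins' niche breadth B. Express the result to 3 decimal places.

4.721

Σpᵢ² = 0.18² + 0.21² + 0.29² + 0.16² + 0.16² = 0.0324 + 0.0441 + 0.0841 + 0.0256 + 0.0256 = 0.2118
B = 1 / 0.2118 = 4.72144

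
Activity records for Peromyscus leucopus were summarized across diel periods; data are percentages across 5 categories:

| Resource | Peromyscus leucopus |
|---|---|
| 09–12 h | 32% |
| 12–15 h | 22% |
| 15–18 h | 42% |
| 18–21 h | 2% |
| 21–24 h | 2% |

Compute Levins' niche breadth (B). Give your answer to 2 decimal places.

Convert percentages to proportions (divide by 100).
Σpᵢ² = 0.32² + 0.22² + 0.42² + 0.02² + 0.02² = 0.1024 + 0.0484 + 0.1764 + 0.0004 + 0.0004 = 0.3280
B = 1 / 0.3280 = 3.0488

3.05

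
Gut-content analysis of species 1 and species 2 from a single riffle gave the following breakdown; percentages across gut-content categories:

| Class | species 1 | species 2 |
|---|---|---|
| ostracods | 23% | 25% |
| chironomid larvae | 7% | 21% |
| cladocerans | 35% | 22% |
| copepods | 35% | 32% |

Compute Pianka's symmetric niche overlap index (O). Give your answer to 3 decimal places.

0.936

Convert percentages to proportions (divide by 100).
Σ p₁ᵢp₂ᵢ = 0.0575 + 0.0147 + 0.0770 + 0.1120 = 0.2612
Σp_1ᵢ² = 0.23² + 0.07² + 0.35² + 0.35² = 0.0529 + 0.0049 + 0.1225 + 0.1225 = 0.3028
Σp_2ᵢ² = 0.25² + 0.21² + 0.22² + 0.32² = 0.0625 + 0.0441 + 0.0484 + 0.1024 = 0.2574
O = 0.2612 / √(0.3028 × 0.2574) = 0.2612 / 0.279179 = 0.93560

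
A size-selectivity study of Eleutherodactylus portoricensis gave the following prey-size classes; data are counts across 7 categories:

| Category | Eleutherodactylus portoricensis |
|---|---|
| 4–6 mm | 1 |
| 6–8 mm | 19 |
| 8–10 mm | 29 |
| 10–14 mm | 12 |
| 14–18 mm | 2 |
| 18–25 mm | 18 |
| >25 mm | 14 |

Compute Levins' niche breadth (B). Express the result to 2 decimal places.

Proportions for Eleutherodactylus portoricensis (n=95): 1/95=0.0105, 19/95=0.2000, 29/95=0.3053, 12/95=0.1263, 2/95=0.0211, 18/95=0.1895, 14/95=0.1474
Σpᵢ² = 0.0105² + 0.2000² + 0.3053² + 0.1263² + 0.0211² + 0.1895² + 0.1474² = 0.000110 + 0.040000 + 0.093208 + 0.015952 + 0.000445 + 0.035910 + 0.021727 = 0.207352
B = 1 / 0.207352 = 4.8227

4.82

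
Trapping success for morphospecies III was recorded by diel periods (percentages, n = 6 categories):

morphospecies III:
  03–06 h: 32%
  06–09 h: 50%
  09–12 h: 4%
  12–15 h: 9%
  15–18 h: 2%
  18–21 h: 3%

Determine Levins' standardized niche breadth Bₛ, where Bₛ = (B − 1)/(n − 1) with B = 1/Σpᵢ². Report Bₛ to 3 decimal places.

Convert percentages to proportions (divide by 100).
Σpᵢ² = 0.32² + 0.50² + 0.04² + 0.09² + 0.02² + 0.03² = 0.1024 + 0.2500 + 0.0016 + 0.0081 + 0.0004 + 0.0009 = 0.3634
B = 1 / 0.3634 = 2.75179
Bₛ = (B − 1)/(n − 1) = (2.75179 − 1)/(6 − 1) = 1.75179/5 = 0.35036

0.350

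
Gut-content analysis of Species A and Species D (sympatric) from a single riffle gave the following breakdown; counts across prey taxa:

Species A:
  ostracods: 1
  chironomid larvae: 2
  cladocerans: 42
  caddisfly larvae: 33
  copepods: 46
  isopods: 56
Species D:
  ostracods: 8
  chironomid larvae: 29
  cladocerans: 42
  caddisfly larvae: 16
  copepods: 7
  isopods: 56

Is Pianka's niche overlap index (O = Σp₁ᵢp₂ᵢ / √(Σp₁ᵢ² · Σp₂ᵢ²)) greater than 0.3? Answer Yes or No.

Proportions for Species A (n=180): 1/180=0.0056, 2/180=0.0111, 42/180=0.2333, 33/180=0.1833, 46/180=0.2556, 56/180=0.3111
Proportions for Species D (n=158): 8/158=0.0506, 29/158=0.1835, 42/158=0.2658, 16/158=0.1013, 7/158=0.0443, 56/158=0.3544
Σ p₁ᵢp₂ᵢ = 0.000283 + 0.002037 + 0.062011 + 0.018568 + 0.011323 + 0.110254 = 0.204476
Σp_1ᵢ² = 0.0056² + 0.0111² + 0.2333² + 0.1833² + 0.2556² + 0.3111² = 0.000031 + 0.000123 + 0.054429 + 0.033599 + 0.065331 + 0.096783 = 0.250296
Σp_2ᵢ² = 0.0506² + 0.1835² + 0.2658² + 0.1013² + 0.0443² + 0.3544² = 0.002560 + 0.033672 + 0.070650 + 0.010262 + 0.001962 + 0.125599 = 0.244705
O = 0.204476 / √(0.250296 × 0.244705) = 0.204476 / 0.2474847 = 0.8262
O = 0.8262 > 0.3 → Yes.

Yes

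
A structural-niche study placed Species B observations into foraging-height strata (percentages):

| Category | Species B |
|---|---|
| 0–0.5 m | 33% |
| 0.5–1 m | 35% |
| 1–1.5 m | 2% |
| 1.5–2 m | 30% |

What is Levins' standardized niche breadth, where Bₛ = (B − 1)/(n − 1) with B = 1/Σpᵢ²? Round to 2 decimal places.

Convert percentages to proportions (divide by 100).
Σpᵢ² = 0.33² + 0.35² + 0.02² + 0.30² = 0.1089 + 0.1225 + 0.0004 + 0.0900 = 0.3218
B = 1 / 0.3218 = 3.1075
Bₛ = (B − 1)/(n − 1) = (3.1075 − 1)/(4 − 1) = 2.1075/3 = 0.7025

0.70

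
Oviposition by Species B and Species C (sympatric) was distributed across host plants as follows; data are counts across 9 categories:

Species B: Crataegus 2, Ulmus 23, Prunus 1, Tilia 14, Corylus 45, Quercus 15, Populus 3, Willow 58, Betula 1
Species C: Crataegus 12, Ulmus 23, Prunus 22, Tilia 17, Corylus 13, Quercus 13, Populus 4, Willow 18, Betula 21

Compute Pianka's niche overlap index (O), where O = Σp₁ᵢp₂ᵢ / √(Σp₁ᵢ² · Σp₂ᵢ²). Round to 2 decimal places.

Proportions for Species B (n=162): 2/162=0.0123, 23/162=0.1420, 1/162=0.0062, 14/162=0.0864, 45/162=0.2778, 15/162=0.0926, 3/162=0.0185, 58/162=0.3580, 1/162=0.0062
Proportions for Species C (n=143): 12/143=0.0839, 23/143=0.1608, 22/143=0.1538, 17/143=0.1189, 13/143=0.0909, 13/143=0.0909, 4/143=0.0280, 18/143=0.1259, 21/143=0.1469
Σ p₁ᵢp₂ᵢ = 0.001032 + 0.022834 + 0.000954 + 0.010273 + 0.025252 + 0.008417 + 0.000518 + 0.045072 + 0.000911 = 0.115263
Σp_1ᵢ² = 0.0123² + 0.1420² + 0.0062² + 0.0864² + 0.2778² + 0.0926² + 0.0185² + 0.3580² + 0.0062² = 0.000151 + 0.020164 + 0.000038 + 0.007465 + 0.077173 + 0.008575 + 0.000342 + 0.128164 + 0.000038 = 0.242110
Σp_2ᵢ² = 0.0839² + 0.1608² + 0.1538² + 0.1189² + 0.0909² + 0.0909² + 0.0280² + 0.1259² + 0.1469² = 0.007039 + 0.025857 + 0.023654 + 0.014137 + 0.008263 + 0.008263 + 0.000784 + 0.015851 + 0.021580 = 0.125428
O = 0.115263 / √(0.242110 × 0.125428) = 0.115263 / 0.1742624 = 0.6614

0.66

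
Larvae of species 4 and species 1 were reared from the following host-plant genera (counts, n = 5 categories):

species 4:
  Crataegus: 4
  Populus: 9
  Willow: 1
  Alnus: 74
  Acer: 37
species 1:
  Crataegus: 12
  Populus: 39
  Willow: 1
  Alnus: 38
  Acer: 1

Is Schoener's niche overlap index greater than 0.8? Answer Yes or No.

No

Proportions for species 4 (n=125): 4/125=0.0320, 9/125=0.0720, 1/125=0.0080, 74/125=0.5920, 37/125=0.2960
Proportions for species 1 (n=91): 12/91=0.1319, 39/91=0.4286, 1/91=0.0110, 38/91=0.4176, 1/91=0.0110
Σ|p₁ᵢ − p₂ᵢ| = 0.0999 + 0.3566 + 0.0030 + 0.1744 + 0.2850 = 0.9189
D = 1 − ½ × 0.9189 = 1 − 0.45945 = 0.54055
D = 0.54055 < 0.8 → No.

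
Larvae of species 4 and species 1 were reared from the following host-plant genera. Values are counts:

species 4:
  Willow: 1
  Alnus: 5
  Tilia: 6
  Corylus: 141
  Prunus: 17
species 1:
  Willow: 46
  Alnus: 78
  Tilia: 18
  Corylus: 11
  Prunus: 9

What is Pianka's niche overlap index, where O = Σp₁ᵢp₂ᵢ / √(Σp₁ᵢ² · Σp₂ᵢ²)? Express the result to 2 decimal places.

Proportions for species 4 (n=170): 1/170=0.0059, 5/170=0.0294, 6/170=0.0353, 141/170=0.8294, 17/170=0.1000
Proportions for species 1 (n=162): 46/162=0.2840, 78/162=0.4815, 18/162=0.1111, 11/162=0.0679, 9/162=0.0556
Σ p₁ᵢp₂ᵢ = 0.001676 + 0.014156 + 0.003922 + 0.056316 + 0.005560 = 0.081630
Σp_1ᵢ² = 0.0059² + 0.0294² + 0.0353² + 0.8294² + 0.1000² = 0.000035 + 0.000864 + 0.001246 + 0.687904 + 0.010000 = 0.700049
Σp_2ᵢ² = 0.2840² + 0.4815² + 0.1111² + 0.0679² + 0.0556² = 0.080656 + 0.231842 + 0.012343 + 0.004610 + 0.003091 = 0.332542
O = 0.081630 / √(0.700049 × 0.332542) = 0.081630 / 0.4824891 = 0.1692

0.17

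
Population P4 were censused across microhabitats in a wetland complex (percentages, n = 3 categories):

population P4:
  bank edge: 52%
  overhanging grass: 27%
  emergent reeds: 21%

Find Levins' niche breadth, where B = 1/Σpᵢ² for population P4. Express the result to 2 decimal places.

Convert percentages to proportions (divide by 100).
Σpᵢ² = 0.52² + 0.27² + 0.21² = 0.2704 + 0.0729 + 0.0441 = 0.3874
B = 1 / 0.3874 = 2.5813

2.58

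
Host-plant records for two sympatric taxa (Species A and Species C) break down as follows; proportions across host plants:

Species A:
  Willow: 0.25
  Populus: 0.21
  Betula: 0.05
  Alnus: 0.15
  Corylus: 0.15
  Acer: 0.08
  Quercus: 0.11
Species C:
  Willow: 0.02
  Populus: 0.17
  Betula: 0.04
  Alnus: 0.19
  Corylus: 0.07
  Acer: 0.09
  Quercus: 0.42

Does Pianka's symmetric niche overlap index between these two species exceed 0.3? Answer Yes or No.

Yes

Σ p₁ᵢp₂ᵢ = 0.0050 + 0.0357 + 0.0020 + 0.0285 + 0.0105 + 0.0072 + 0.0462 = 0.1351
Σp_1ᵢ² = 0.25² + 0.21² + 0.05² + 0.15² + 0.15² + 0.08² + 0.11² = 0.0625 + 0.0441 + 0.0025 + 0.0225 + 0.0225 + 0.0064 + 0.0121 = 0.1726
Σp_2ᵢ² = 0.02² + 0.17² + 0.04² + 0.19² + 0.07² + 0.09² + 0.42² = 0.0004 + 0.0289 + 0.0016 + 0.0361 + 0.0049 + 0.0081 + 0.1764 = 0.2564
O = 0.1351 / √(0.1726 × 0.2564) = 0.1351 / 0.21037 = 0.6422
O = 0.6422 > 0.3 → Yes.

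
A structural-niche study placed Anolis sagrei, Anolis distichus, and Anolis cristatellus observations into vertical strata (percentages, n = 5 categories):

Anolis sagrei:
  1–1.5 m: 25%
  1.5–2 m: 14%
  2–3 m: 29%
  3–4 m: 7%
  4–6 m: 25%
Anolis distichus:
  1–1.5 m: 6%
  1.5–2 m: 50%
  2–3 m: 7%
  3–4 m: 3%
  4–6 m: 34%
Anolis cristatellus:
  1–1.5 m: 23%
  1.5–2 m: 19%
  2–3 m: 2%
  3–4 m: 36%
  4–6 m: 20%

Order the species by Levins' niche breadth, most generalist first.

Convert percentages to proportions (divide by 100).
Σp_sagrᵢ² = 0.25² + 0.14² + 0.29² + 0.07² + 0.25² = 0.0625 + 0.0196 + 0.0841 + 0.0049 + 0.0625 = 0.2336
B_sagr = 1 / 0.2336 = 4.2808
Σp_distᵢ² = 0.06² + 0.50² + 0.07² + 0.03² + 0.34² = 0.0036 + 0.2500 + 0.0049 + 0.0009 + 0.1156 = 0.3750
B_dist = 1 / 0.3750 = 2.6667
Σp_crisᵢ² = 0.23² + 0.19² + 0.02² + 0.36² + 0.20² = 0.0529 + 0.0361 + 0.0004 + 0.1296 + 0.0400 = 0.2590
B_cris = 1 / 0.2590 = 3.8610
Ranking by B (broadest → narrowest): Anolis sagrei (4.28) > Anolis cristatellus (3.86) > Anolis distichus (2.67)

Anolis sagrei > Anolis cristatellus > Anolis distichus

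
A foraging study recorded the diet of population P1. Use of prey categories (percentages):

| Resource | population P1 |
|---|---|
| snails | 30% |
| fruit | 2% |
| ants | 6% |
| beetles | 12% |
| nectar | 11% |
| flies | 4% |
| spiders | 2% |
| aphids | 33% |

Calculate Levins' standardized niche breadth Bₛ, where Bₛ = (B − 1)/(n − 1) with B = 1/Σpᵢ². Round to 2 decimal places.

Convert percentages to proportions (divide by 100).
Σpᵢ² = 0.30² + 0.02² + 0.06² + 0.12² + 0.11² + 0.04² + 0.02² + 0.33² = 0.0900 + 0.0004 + 0.0036 + 0.0144 + 0.0121 + 0.0016 + 0.0004 + 0.1089 = 0.2314
B = 1 / 0.2314 = 4.3215
Bₛ = (B − 1)/(n − 1) = (4.3215 − 1)/(8 − 1) = 3.3215/7 = 0.4745

0.47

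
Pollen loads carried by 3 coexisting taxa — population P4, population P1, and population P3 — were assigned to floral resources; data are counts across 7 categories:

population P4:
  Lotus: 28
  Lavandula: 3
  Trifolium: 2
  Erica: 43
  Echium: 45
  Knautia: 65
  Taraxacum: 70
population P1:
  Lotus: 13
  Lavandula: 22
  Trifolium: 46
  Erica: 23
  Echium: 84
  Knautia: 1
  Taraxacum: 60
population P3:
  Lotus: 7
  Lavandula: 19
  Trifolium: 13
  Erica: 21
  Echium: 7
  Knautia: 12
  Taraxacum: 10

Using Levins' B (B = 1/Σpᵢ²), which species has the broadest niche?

population P3

Proportions for population P4 (n=256): 28/256=0.1094, 3/256=0.0117, 2/256=0.0078, 43/256=0.1680, 45/256=0.1758, 65/256=0.2539, 70/256=0.2734
Proportions for population P1 (n=249): 13/249=0.0522, 22/249=0.0884, 46/249=0.1847, 23/249=0.0924, 84/249=0.3373, 1/249=0.0040, 60/249=0.2410
Proportions for population P3 (n=89): 7/89=0.0787, 19/89=0.2135, 13/89=0.1461, 21/89=0.2360, 7/89=0.0787, 12/89=0.1348, 10/89=0.1124
Σp_P4ᵢ² = 0.1094² + 0.0117² + 0.0078² + 0.1680² + 0.1758² + 0.2539² + 0.2734² = 0.011968 + 0.000137 + 0.000061 + 0.028224 + 0.030906 + 0.064465 + 0.074748 = 0.210509
B_P4 = 1 / 0.210509 = 4.7504
Σp_P1ᵢ² = 0.0522² + 0.0884² + 0.1847² + 0.0924² + 0.3373² + 0.0040² + 0.2410² = 0.002725 + 0.007815 + 0.034114 + 0.008538 + 0.113771 + 0.000016 + 0.058081 = 0.225060
B_P1 = 1 / 0.225060 = 4.4433
Σp_P3ᵢ² = 0.0787² + 0.2135² + 0.1461² + 0.2360² + 0.0787² + 0.1348² + 0.1124² = 0.006194 + 0.045582 + 0.021345 + 0.055696 + 0.006194 + 0.018171 + 0.012634 = 0.165816
B_P3 = 1 / 0.165816 = 6.0308
Highest B → broadest niche (most generalist): population P3 (B = 6.03).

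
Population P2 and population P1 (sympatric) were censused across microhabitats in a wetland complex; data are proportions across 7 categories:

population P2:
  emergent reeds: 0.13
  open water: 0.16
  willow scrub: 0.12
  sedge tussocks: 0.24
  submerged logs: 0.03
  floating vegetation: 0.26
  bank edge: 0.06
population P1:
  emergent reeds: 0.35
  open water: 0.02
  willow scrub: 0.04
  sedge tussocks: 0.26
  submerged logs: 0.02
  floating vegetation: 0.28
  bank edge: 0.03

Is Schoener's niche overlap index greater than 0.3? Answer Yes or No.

Yes

Σ|p₁ᵢ − p₂ᵢ| = 0.22 + 0.14 + 0.08 + 0.02 + 0.01 + 0.02 + 0.03 = 0.52
D = 1 − ½ × 0.52 = 1 − 0.260 = 0.7400
D = 0.7400 > 0.3 → Yes.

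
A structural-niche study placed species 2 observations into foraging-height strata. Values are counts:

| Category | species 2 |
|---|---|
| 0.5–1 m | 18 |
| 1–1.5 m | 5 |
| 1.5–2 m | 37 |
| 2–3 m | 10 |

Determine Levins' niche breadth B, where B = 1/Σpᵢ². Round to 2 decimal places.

Proportions for species 2 (n=70): 18/70=0.2571, 5/70=0.0714, 37/70=0.5286, 10/70=0.1429
Σpᵢ² = 0.2571² + 0.0714² + 0.5286² + 0.1429² = 0.066100 + 0.005098 + 0.279418 + 0.020420 = 0.371036
B = 1 / 0.371036 = 2.6952

2.70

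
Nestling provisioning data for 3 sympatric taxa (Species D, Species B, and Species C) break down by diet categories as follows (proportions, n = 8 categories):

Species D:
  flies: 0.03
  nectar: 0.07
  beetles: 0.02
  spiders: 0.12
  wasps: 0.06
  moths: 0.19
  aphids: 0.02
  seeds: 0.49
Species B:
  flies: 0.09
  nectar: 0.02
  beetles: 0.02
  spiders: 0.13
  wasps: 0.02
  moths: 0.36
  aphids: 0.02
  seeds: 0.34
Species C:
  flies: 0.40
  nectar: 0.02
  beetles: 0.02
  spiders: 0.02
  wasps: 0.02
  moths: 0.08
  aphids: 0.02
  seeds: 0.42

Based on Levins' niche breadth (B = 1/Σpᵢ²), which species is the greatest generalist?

Species B

Σp_Dᵢ² = 0.03² + 0.07² + 0.02² + 0.12² + 0.06² + 0.19² + 0.02² + 0.49² = 0.0009 + 0.0049 + 0.0004 + 0.0144 + 0.0036 + 0.0361 + 0.0004 + 0.2401 = 0.3008
B_D = 1 / 0.3008 = 3.3245
Σp_Bᵢ² = 0.09² + 0.02² + 0.02² + 0.13² + 0.02² + 0.36² + 0.02² + 0.34² = 0.0081 + 0.0004 + 0.0004 + 0.0169 + 0.0004 + 0.1296 + 0.0004 + 0.1156 = 0.2718
B_B = 1 / 0.2718 = 3.6792
Σp_Cᵢ² = 0.40² + 0.02² + 0.02² + 0.02² + 0.02² + 0.08² + 0.02² + 0.42² = 0.1600 + 0.0004 + 0.0004 + 0.0004 + 0.0004 + 0.0064 + 0.0004 + 0.1764 = 0.3448
B_C = 1 / 0.3448 = 2.9002
Highest B → broadest niche (most generalist): Species B (B = 3.68).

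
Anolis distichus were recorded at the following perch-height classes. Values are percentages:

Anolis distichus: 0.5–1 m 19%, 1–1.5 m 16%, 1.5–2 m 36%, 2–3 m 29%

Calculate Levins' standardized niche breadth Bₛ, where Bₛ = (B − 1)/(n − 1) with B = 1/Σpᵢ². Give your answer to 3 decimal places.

0.877

Convert percentages to proportions (divide by 100).
Σpᵢ² = 0.19² + 0.16² + 0.36² + 0.29² = 0.0361 + 0.0256 + 0.1296 + 0.0841 = 0.2754
B = 1 / 0.2754 = 3.63108
Bₛ = (B − 1)/(n − 1) = (3.63108 − 1)/(4 − 1) = 2.63108/3 = 0.87703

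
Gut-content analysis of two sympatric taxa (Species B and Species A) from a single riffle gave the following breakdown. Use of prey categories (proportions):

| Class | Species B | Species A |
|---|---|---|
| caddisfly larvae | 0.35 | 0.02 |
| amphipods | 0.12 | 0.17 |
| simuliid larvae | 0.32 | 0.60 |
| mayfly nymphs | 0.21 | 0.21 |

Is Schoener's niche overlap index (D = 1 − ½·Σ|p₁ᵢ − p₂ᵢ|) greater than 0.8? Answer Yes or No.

Σ|p₁ᵢ − p₂ᵢ| = 0.33 + 0.05 + 0.28 + 0.00 = 0.66
D = 1 − ½ × 0.66 = 1 − 0.330 = 0.6700
D = 0.6700 < 0.8 → No.

No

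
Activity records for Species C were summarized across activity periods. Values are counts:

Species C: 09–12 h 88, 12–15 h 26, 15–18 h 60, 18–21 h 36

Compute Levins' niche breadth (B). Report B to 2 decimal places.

Proportions for Species C (n=210): 88/210=0.4190, 26/210=0.1238, 60/210=0.2857, 36/210=0.1714
Σpᵢ² = 0.4190² + 0.1238² + 0.2857² + 0.1714² = 0.175561 + 0.015326 + 0.081624 + 0.029378 = 0.301889
B = 1 / 0.301889 = 3.3125

3.31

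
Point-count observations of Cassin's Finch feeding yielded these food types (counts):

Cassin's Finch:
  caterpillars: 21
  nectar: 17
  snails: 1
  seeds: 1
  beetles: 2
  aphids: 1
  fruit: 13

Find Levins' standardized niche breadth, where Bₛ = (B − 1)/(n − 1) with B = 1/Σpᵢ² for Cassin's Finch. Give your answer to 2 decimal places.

0.41

Proportions for Cassin's Finch (n=56): 21/56=0.3750, 17/56=0.3036, 1/56=0.0179, 1/56=0.0179, 2/56=0.0357, 1/56=0.0179, 13/56=0.2321
Σpᵢ² = 0.3750² + 0.3036² + 0.0179² + 0.0179² + 0.0357² + 0.0179² + 0.2321² = 0.140625 + 0.092173 + 0.000320 + 0.000320 + 0.001274 + 0.000320 + 0.053870 = 0.288902
B = 1 / 0.288902 = 3.4614
Bₛ = (B − 1)/(n − 1) = (3.4614 − 1)/(7 − 1) = 2.4614/6 = 0.4102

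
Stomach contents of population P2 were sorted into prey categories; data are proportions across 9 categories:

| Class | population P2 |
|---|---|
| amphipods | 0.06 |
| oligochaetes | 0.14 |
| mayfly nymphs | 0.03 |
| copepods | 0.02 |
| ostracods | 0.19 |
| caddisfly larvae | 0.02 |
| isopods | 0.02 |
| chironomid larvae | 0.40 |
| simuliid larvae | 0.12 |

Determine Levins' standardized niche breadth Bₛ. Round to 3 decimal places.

Σpᵢ² = 0.06² + 0.14² + 0.03² + 0.02² + 0.19² + 0.02² + 0.02² + 0.40² + 0.12² = 0.0036 + 0.0196 + 0.0009 + 0.0004 + 0.0361 + 0.0004 + 0.0004 + 0.1600 + 0.0144 = 0.2358
B = 1 / 0.2358 = 4.24088
Bₛ = (B − 1)/(n − 1) = (4.24088 − 1)/(9 − 1) = 3.24088/8 = 0.40511

0.405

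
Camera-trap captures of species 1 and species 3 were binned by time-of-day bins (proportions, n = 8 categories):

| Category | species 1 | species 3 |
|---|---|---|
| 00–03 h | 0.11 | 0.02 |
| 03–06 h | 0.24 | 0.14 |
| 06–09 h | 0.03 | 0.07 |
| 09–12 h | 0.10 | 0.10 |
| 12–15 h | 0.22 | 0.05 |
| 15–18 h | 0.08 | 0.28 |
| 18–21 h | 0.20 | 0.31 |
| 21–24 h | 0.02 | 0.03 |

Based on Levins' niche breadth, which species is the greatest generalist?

species 1

Σp_1ᵢ² = 0.11² + 0.24² + 0.03² + 0.10² + 0.22² + 0.08² + 0.20² + 0.02² = 0.0121 + 0.0576 + 0.0009 + 0.0100 + 0.0484 + 0.0064 + 0.0400 + 0.0004 = 0.1758
B_1 = 1 / 0.1758 = 5.6883
Σp_3ᵢ² = 0.02² + 0.14² + 0.07² + 0.10² + 0.05² + 0.28² + 0.31² + 0.03² = 0.0004 + 0.0196 + 0.0049 + 0.0100 + 0.0025 + 0.0784 + 0.0961 + 0.0009 = 0.2128
B_3 = 1 / 0.2128 = 4.6992
Highest B → broadest niche (most generalist): species 1 (B = 5.69).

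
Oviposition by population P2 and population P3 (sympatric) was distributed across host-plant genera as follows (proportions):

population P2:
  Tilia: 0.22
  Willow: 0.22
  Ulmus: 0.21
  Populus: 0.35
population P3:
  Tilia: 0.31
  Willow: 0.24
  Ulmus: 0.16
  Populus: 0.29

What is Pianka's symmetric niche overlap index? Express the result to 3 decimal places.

0.972

Σ p₁ᵢp₂ᵢ = 0.0682 + 0.0528 + 0.0336 + 0.1015 = 0.2561
Σp_1ᵢ² = 0.22² + 0.22² + 0.21² + 0.35² = 0.0484 + 0.0484 + 0.0441 + 0.1225 = 0.2634
Σp_2ᵢ² = 0.31² + 0.24² + 0.16² + 0.29² = 0.0961 + 0.0576 + 0.0256 + 0.0841 = 0.2634
O = 0.2561 / √(0.2634 × 0.2634) = 0.2561 / 0.263400 = 0.97229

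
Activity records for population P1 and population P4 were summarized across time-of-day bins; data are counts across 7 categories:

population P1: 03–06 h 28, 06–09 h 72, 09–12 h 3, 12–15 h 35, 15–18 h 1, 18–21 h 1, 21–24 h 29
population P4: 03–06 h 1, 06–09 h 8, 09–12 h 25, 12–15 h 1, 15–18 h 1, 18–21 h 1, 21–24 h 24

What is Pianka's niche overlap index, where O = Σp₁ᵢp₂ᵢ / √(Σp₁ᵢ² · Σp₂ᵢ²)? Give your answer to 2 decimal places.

Proportions for population P1 (n=169): 28/169=0.1657, 72/169=0.4260, 3/169=0.0178, 35/169=0.2071, 1/169=0.0059, 1/169=0.0059, 29/169=0.1716
Proportions for population P4 (n=61): 1/61=0.0164, 8/61=0.1311, 25/61=0.4098, 1/61=0.0164, 1/61=0.0164, 1/61=0.0164, 24/61=0.3934
Σ p₁ᵢp₂ᵢ = 0.002717 + 0.055849 + 0.007294 + 0.003396 + 0.000097 + 0.000097 + 0.067507 = 0.136957
Σp_1ᵢ² = 0.1657² + 0.4260² + 0.0178² + 0.2071² + 0.0059² + 0.0059² + 0.1716² = 0.027456 + 0.181476 + 0.000317 + 0.042890 + 0.000035 + 0.000035 + 0.029447 = 0.281656
Σp_2ᵢ² = 0.0164² + 0.1311² + 0.4098² + 0.0164² + 0.0164² + 0.0164² + 0.3934² = 0.000269 + 0.017187 + 0.167936 + 0.000269 + 0.000269 + 0.000269 + 0.154764 = 0.340963
O = 0.136957 / √(0.281656 × 0.340963) = 0.136957 / 0.3098940 = 0.4419

0.44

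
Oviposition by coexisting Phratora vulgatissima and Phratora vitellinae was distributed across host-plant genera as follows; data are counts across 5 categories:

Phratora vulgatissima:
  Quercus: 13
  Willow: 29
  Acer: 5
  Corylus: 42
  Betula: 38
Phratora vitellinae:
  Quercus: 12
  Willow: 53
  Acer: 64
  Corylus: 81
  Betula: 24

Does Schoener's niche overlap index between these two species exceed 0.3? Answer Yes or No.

Yes

Proportions for Phratora vulgatissima (n=127): 13/127=0.1024, 29/127=0.2283, 5/127=0.0394, 42/127=0.3307, 38/127=0.2992
Proportions for Phratora vitellinae (n=234): 12/234=0.0513, 53/234=0.2265, 64/234=0.2735, 81/234=0.3462, 24/234=0.1026
Σ|p₁ᵢ − p₂ᵢ| = 0.0511 + 0.0018 + 0.2341 + 0.0155 + 0.1966 = 0.4991
D = 1 − ½ × 0.4991 = 1 − 0.24955 = 0.75045
D = 0.75045 > 0.3 → Yes.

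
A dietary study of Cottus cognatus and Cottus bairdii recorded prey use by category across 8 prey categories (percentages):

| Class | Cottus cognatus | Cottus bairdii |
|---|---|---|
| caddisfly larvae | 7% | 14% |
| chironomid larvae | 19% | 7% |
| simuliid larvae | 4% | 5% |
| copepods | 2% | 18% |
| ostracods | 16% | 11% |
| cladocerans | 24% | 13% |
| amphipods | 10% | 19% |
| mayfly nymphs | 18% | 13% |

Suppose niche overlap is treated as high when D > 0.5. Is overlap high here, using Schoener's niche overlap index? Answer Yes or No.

Yes

Convert percentages to proportions (divide by 100).
Σ|p₁ᵢ − p₂ᵢ| = 0.07 + 0.12 + 0.01 + 0.16 + 0.05 + 0.11 + 0.09 + 0.05 = 0.66
D = 1 − ½ × 0.66 = 1 − 0.330 = 0.6700
D = 0.6700 > 0.5 → Yes.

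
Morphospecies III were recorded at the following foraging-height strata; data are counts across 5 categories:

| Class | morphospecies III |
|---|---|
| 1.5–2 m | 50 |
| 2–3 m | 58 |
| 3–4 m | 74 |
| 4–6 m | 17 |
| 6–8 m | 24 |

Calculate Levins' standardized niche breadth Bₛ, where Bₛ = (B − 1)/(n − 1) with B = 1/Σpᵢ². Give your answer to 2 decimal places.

0.77

Proportions for morphospecies III (n=223): 50/223=0.2242, 58/223=0.2601, 74/223=0.3318, 17/223=0.0762, 24/223=0.1076
Σpᵢ² = 0.2242² + 0.2601² + 0.3318² + 0.0762² + 0.1076² = 0.050266 + 0.067652 + 0.110091 + 0.005806 + 0.011578 = 0.245393
B = 1 / 0.245393 = 4.0751
Bₛ = (B − 1)/(n − 1) = (4.0751 − 1)/(5 − 1) = 3.0751/4 = 0.7688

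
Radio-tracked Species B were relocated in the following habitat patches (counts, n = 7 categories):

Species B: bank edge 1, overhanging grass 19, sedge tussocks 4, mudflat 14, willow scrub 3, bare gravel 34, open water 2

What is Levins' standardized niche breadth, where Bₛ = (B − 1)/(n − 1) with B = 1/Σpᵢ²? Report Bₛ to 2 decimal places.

Proportions for Species B (n=77): 1/77=0.0130, 19/77=0.2468, 4/77=0.0519, 14/77=0.1818, 3/77=0.0390, 34/77=0.4416, 2/77=0.0260
Σpᵢ² = 0.0130² + 0.2468² + 0.0519² + 0.1818² + 0.0390² + 0.4416² + 0.0260² = 0.000169 + 0.060910 + 0.002694 + 0.033051 + 0.001521 + 0.195011 + 0.000676 = 0.294032
B = 1 / 0.294032 = 3.4010
Bₛ = (B − 1)/(n − 1) = (3.4010 − 1)/(7 − 1) = 2.4010/6 = 0.4002

0.40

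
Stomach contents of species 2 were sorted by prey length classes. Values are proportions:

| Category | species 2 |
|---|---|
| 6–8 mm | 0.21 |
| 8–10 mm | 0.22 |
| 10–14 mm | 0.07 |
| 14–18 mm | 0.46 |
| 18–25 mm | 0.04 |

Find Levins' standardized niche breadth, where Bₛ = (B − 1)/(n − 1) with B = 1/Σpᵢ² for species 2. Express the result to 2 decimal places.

0.55

Σpᵢ² = 0.21² + 0.22² + 0.07² + 0.46² + 0.04² = 0.0441 + 0.0484 + 0.0049 + 0.2116 + 0.0016 = 0.3106
B = 1 / 0.3106 = 3.2196
Bₛ = (B − 1)/(n − 1) = (3.2196 − 1)/(5 − 1) = 2.2196/4 = 0.5549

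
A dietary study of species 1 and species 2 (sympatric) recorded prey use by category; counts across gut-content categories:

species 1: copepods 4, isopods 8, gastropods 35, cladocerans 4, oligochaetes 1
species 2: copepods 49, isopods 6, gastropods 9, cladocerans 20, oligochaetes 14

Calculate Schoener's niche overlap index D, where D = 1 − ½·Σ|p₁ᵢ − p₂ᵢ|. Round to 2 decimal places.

0.33

Proportions for species 1 (n=52): 4/52=0.0769, 8/52=0.1538, 35/52=0.6731, 4/52=0.0769, 1/52=0.0192
Proportions for species 2 (n=98): 49/98=0.5000, 6/98=0.0612, 9/98=0.0918, 20/98=0.2041, 14/98=0.1429
Σ|p₁ᵢ − p₂ᵢ| = 0.4231 + 0.0926 + 0.5813 + 0.1272 + 0.1237 = 1.3479
D = 1 − ½ × 1.3479 = 1 − 0.67395 = 0.32605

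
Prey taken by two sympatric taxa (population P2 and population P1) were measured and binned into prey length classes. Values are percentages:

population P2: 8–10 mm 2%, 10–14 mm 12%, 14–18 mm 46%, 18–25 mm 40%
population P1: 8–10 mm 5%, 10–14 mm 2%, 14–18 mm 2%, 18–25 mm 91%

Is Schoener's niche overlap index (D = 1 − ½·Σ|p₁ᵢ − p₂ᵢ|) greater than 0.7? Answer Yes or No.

No

Convert percentages to proportions (divide by 100).
Σ|p₁ᵢ − p₂ᵢ| = 0.03 + 0.10 + 0.44 + 0.51 = 1.08
D = 1 − ½ × 1.08 = 1 − 0.540 = 0.4600
D = 0.4600 < 0.7 → No.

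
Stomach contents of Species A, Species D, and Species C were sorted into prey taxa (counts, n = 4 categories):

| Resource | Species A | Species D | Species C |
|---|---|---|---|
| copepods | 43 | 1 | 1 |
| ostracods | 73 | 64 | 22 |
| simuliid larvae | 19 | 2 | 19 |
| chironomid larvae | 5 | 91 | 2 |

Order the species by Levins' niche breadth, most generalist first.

Species A > Species C > Species D

Proportions for Species A (n=140): 43/140=0.3071, 73/140=0.5214, 19/140=0.1357, 5/140=0.0357
Proportions for Species D (n=158): 1/158=0.0063, 64/158=0.4051, 2/158=0.0127, 91/158=0.5759
Proportions for Species C (n=44): 1/44=0.0227, 22/44=0.5000, 19/44=0.4318, 2/44=0.0455
Σp_Aᵢ² = 0.3071² + 0.5214² + 0.1357² + 0.0357² = 0.094310 + 0.271858 + 0.018414 + 0.001274 = 0.385856
B_A = 1 / 0.385856 = 2.5916
Σp_Dᵢ² = 0.0063² + 0.4051² + 0.0127² + 0.5759² = 0.000040 + 0.164106 + 0.000161 + 0.331661 = 0.495968
B_D = 1 / 0.495968 = 2.0163
Σp_Cᵢ² = 0.0227² + 0.5000² + 0.4318² + 0.0455² = 0.000515 + 0.250000 + 0.186451 + 0.002070 = 0.439036
B_C = 1 / 0.439036 = 2.2777
Ranking by B (broadest → narrowest): Species A (2.59) > Species C (2.28) > Species D (2.02)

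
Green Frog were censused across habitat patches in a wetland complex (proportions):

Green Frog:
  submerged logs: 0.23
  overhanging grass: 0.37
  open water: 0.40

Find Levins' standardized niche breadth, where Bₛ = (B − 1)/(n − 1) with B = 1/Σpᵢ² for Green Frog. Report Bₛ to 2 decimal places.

0.93

Σpᵢ² = 0.23² + 0.37² + 0.40² = 0.0529 + 0.1369 + 0.1600 = 0.3498
B = 1 / 0.3498 = 2.8588
Bₛ = (B − 1)/(n − 1) = (2.8588 − 1)/(3 − 1) = 1.8588/2 = 0.9294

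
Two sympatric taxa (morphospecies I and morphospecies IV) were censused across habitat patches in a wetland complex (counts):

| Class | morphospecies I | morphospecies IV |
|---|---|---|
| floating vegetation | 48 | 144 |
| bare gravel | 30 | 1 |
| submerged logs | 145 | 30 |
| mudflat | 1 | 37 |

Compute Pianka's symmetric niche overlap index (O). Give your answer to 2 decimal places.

0.48

Proportions for morphospecies I (n=224): 48/224=0.2143, 30/224=0.1339, 145/224=0.6473, 1/224=0.0045
Proportions for morphospecies IV (n=212): 144/212=0.6792, 1/212=0.0047, 30/212=0.1415, 37/212=0.1745
Σ p₁ᵢp₂ᵢ = 0.145553 + 0.000629 + 0.091593 + 0.000785 = 0.238560
Σp_1ᵢ² = 0.2143² + 0.1339² + 0.6473² + 0.0045² = 0.045924 + 0.017929 + 0.418997 + 0.000020 = 0.482870
Σp_2ᵢ² = 0.6792² + 0.0047² + 0.1415² + 0.1745² = 0.461313 + 0.000022 + 0.020022 + 0.030450 = 0.511807
O = 0.238560 / √(0.482870 × 0.511807) = 0.238560 / 0.4971280 = 0.4799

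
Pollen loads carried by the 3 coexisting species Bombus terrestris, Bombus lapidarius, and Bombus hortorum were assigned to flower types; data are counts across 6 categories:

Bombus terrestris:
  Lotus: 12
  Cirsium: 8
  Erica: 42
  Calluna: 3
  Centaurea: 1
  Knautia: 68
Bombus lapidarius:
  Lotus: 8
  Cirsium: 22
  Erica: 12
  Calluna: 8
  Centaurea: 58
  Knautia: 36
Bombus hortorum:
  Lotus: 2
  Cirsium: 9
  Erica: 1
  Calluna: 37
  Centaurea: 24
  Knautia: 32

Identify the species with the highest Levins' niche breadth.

Bombus lapidarius

Proportions for Bombus terrestris (n=134): 12/134=0.0896, 8/134=0.0597, 42/134=0.3134, 3/134=0.0224, 1/134=0.0075, 68/134=0.5075
Proportions for Bombus lapidarius (n=144): 8/144=0.0556, 22/144=0.1528, 12/144=0.0833, 8/144=0.0556, 58/144=0.4028, 36/144=0.2500
Proportions for Bombus hortorum (n=105): 2/105=0.0190, 9/105=0.0857, 1/105=0.0095, 37/105=0.3524, 24/105=0.2286, 32/105=0.3048
Σp_terrᵢ² = 0.0896² + 0.0597² + 0.3134² + 0.0224² + 0.0075² + 0.5075² = 0.008028 + 0.003564 + 0.098220 + 0.000502 + 0.000056 + 0.257556 = 0.367926
B_terr = 1 / 0.367926 = 2.7179
Σp_lapiᵢ² = 0.0556² + 0.1528² + 0.0833² + 0.0556² + 0.4028² + 0.2500² = 0.003091 + 0.023348 + 0.006939 + 0.003091 + 0.162248 + 0.062500 = 0.261217
B_lapi = 1 / 0.261217 = 3.8282
Σp_hortᵢ² = 0.0190² + 0.0857² + 0.0095² + 0.3524² + 0.2286² + 0.3048² = 0.000361 + 0.007344 + 0.000090 + 0.124186 + 0.052258 + 0.092903 = 0.277142
B_hort = 1 / 0.277142 = 3.6083
Highest B → broadest niche (most generalist): Bombus lapidarius (B = 3.83).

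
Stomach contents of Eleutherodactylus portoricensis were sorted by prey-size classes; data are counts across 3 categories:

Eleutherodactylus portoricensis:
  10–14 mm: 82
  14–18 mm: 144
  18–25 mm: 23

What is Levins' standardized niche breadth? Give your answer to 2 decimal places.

Proportions for Eleutherodactylus portoricensis (n=249): 82/249=0.3293, 144/249=0.5783, 23/249=0.0924
Σpᵢ² = 0.3293² + 0.5783² + 0.0924² = 0.108438 + 0.334431 + 0.008538 = 0.451407
B = 1 / 0.451407 = 2.2153
Bₛ = (B − 1)/(n − 1) = (2.2153 − 1)/(3 − 1) = 1.2153/2 = 0.6077

0.61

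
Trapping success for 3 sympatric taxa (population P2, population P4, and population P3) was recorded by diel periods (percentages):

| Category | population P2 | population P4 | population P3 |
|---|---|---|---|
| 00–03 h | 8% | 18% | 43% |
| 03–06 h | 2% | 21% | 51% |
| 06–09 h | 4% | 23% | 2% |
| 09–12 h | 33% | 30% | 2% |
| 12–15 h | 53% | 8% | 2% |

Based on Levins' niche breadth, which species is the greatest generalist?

Convert percentages to proportions (divide by 100).
Σp_P2ᵢ² = 0.08² + 0.02² + 0.04² + 0.33² + 0.53² = 0.0064 + 0.0004 + 0.0016 + 0.1089 + 0.2809 = 0.3982
B_P2 = 1 / 0.3982 = 2.5113
Σp_P4ᵢ² = 0.18² + 0.21² + 0.23² + 0.30² + 0.08² = 0.0324 + 0.0441 + 0.0529 + 0.0900 + 0.0064 = 0.2258
B_P4 = 1 / 0.2258 = 4.4287
Σp_P3ᵢ² = 0.43² + 0.51² + 0.02² + 0.02² + 0.02² = 0.1849 + 0.2601 + 0.0004 + 0.0004 + 0.0004 = 0.4462
B_P3 = 1 / 0.4462 = 2.2411
Highest B → broadest niche (most generalist): population P4 (B = 4.43).

population P4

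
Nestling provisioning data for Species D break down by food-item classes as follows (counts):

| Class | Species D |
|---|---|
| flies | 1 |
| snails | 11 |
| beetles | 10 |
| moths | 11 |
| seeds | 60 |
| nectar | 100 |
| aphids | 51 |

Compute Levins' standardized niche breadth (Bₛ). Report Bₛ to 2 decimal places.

0.43

Proportions for Species D (n=244): 1/244=0.0041, 11/244=0.0451, 10/244=0.0410, 11/244=0.0451, 60/244=0.2459, 100/244=0.4098, 51/244=0.2090
Σpᵢ² = 0.0041² + 0.0451² + 0.0410² + 0.0451² + 0.2459² + 0.4098² + 0.2090² = 0.000017 + 0.002034 + 0.001681 + 0.002034 + 0.060467 + 0.167936 + 0.043681 = 0.277850
B = 1 / 0.277850 = 3.5991
Bₛ = (B − 1)/(n − 1) = (3.5991 − 1)/(7 − 1) = 2.5991/6 = 0.4332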